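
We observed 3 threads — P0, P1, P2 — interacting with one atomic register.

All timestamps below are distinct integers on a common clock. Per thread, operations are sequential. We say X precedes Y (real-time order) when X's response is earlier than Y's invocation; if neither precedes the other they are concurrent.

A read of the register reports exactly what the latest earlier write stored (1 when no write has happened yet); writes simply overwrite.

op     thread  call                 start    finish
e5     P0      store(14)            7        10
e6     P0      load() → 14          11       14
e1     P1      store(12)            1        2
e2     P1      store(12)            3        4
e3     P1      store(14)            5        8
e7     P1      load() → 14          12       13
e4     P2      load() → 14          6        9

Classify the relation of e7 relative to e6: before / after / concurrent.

concurrent

e7 spans [12,13], e6 spans [11,14]
the intervals overlap in both directions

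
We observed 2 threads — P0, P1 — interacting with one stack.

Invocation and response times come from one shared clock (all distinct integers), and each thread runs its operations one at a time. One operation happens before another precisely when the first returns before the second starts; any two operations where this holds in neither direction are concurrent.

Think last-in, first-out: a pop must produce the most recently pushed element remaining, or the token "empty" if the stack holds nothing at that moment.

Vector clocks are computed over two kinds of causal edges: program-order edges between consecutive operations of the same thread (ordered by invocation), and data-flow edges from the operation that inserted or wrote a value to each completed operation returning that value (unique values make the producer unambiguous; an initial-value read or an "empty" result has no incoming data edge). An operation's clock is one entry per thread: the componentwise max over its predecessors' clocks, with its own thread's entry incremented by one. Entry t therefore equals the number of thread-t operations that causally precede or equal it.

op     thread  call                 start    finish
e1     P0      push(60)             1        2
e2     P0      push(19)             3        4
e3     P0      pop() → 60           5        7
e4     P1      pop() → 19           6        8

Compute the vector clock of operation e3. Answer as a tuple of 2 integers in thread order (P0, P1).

e1, invoked 1, has no incoming edges; only P0's bump applies → (1, 0)
e2 (invocation 3): componentwise max over VC(e1)=(1, 0), +1 at P0, giving (2, 0)
e4 (invocation 6): componentwise max over VC(e2)=(2, 0), +1 at P1, giving (2, 1)
e3 (invocation 5): componentwise max over VC(e1)=(1, 0), VC(e2)=(2, 0), +1 at P0, giving (3, 0)
target: VC(e3) = (3, 0)

(3, 0)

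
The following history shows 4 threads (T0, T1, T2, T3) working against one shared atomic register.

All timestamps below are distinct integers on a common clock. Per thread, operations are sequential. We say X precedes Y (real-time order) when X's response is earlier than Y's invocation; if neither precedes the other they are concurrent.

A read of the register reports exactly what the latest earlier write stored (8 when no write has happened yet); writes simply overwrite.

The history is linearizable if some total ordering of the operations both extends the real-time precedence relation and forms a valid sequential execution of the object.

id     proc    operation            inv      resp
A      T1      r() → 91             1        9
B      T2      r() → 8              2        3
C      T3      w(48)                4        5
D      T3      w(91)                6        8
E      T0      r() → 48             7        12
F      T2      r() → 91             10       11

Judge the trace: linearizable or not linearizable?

linearizable

one valid linearization: B, C, E, D, A, F
1. B r() → 8, leaving value 8
2. C w(48), leaving value 48
3. E r() → 48, leaving value 48
4. D w(91), leaving value 91
5. A r() → 91, leaving value 91
6. F r() → 91, leaving value 91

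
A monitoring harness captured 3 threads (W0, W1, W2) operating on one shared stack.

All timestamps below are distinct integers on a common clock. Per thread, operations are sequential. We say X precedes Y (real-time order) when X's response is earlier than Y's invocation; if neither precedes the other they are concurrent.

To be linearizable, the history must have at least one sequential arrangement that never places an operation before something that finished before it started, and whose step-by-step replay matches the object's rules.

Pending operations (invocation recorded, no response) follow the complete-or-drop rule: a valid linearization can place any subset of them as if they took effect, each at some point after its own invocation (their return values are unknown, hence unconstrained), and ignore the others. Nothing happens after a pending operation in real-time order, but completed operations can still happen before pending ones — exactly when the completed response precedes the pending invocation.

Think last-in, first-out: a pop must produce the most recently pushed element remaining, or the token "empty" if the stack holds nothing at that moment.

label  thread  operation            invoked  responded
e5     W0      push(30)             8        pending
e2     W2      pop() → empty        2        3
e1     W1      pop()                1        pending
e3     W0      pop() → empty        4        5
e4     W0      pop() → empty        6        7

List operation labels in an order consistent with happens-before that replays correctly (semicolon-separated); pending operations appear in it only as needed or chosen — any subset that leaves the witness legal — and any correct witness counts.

step 1: e1 pop() (pending, included) — stack <>
step 2: e2 pop() → empty — stack <>
step 3: e3 pop() → empty — stack <>
step 4: e4 pop() → empty — stack <>

e1; e2; e3; e4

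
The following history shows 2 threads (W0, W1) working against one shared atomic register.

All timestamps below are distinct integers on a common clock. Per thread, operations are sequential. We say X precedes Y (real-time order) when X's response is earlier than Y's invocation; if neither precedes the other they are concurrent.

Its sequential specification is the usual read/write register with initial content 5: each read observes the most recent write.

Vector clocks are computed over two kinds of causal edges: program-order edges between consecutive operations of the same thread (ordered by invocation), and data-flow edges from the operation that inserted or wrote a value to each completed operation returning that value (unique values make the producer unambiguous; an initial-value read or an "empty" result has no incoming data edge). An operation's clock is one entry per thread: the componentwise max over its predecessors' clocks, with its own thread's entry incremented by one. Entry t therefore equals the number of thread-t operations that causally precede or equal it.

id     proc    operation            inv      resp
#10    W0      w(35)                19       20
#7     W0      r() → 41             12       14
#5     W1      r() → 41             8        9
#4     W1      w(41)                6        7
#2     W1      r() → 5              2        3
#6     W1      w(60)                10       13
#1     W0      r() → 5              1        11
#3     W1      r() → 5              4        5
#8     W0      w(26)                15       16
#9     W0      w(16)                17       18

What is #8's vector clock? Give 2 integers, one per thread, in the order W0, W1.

#2 (invocation 2): nothing precedes it; W1's component alone gives (0, 1)
#1 (invocation 1): nothing precedes it; W0's component alone gives (1, 0)
VC(#3, invoked at 4): max of VC(#2)=(0, 1), then +1 on thread W1 → (0, 2)
VC(#4, invoked at 6): max of VC(#3)=(0, 2), then +1 on thread W1 → (0, 3)
VC(#5, invoked at 8): max of VC(#4)=(0, 3), then +1 on thread W1 → (0, 4)
VC(#6, invoked at 10): max of VC(#5)=(0, 4), then +1 on thread W1 → (0, 5)
VC(#7, invoked at 12): max of VC(#1)=(1, 0), VC(#4)=(0, 3), then +1 on thread W0 → (2, 3)
VC(#8, invoked at 15): max of VC(#7)=(2, 3), then +1 on thread W0 → (3, 3)
VC(#9, invoked at 17): max of VC(#8)=(3, 3), then +1 on thread W0 → (4, 3)
VC(#10, invoked at 19): max of VC(#9)=(4, 3), then +1 on thread W0 → (5, 3)
target: VC(#8) = (3, 3)

(3, 3)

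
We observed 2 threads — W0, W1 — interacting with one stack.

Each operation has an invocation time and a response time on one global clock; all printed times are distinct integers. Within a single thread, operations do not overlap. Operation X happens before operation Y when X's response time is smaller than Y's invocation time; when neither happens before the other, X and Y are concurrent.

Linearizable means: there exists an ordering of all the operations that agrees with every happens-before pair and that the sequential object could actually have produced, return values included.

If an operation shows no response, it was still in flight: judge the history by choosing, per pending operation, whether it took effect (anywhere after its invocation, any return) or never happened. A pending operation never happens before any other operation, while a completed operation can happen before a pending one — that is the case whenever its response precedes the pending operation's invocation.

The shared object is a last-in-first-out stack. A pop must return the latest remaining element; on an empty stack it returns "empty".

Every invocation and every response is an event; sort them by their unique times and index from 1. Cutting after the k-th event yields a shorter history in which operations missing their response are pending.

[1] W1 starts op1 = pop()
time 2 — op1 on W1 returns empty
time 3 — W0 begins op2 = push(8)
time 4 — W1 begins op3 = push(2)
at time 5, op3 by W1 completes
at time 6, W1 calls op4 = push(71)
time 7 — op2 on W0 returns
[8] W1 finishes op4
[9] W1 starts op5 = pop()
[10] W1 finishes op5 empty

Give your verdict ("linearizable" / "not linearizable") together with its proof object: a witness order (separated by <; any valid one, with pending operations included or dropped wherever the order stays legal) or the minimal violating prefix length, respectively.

already the first 10 events (up to op5's response at time 10) admit no linearization; the first 9 still do
checked exhaustively: 3 real-time-consistent orders of 5 completed operations, zero legal stack replays
one such order, op1, op2, op3, op4, op5, breaks at step 5 where op5 pop() → empty is illegal
one such order, op1, op3, op2, op4, op5, breaks at step 5 where op5 pop() → empty is illegal

not linearizable — minimal violating prefix: 10 events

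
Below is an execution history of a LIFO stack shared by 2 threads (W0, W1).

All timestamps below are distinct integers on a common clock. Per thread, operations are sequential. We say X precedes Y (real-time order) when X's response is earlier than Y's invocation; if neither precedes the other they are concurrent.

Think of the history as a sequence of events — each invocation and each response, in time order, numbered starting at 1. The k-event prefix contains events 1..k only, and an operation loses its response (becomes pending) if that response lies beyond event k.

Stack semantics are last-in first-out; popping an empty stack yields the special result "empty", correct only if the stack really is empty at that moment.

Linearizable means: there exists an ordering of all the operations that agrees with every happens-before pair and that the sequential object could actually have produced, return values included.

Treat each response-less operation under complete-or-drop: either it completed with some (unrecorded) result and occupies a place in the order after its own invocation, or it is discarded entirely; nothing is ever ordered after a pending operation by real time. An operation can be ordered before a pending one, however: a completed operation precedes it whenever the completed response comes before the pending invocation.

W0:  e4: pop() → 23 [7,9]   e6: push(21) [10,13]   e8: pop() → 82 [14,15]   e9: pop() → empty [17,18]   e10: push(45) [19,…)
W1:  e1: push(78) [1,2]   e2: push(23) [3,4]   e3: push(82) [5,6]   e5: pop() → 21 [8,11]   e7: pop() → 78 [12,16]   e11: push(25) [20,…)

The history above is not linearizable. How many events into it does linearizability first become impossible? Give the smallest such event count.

11

events 1..10 are linearizable, e.g. via e1, e2, e3, e5, e4:
1. e1 push(78), leaving stack <78>
2. e2 push(23), leaving stack <78,23>
3. e3 push(82), leaving stack <78,23,82>
4. e5 pop() (pending, included), leaving stack <78,23>
5. e4 pop() → 23, leaving stack <78>
event 11 — e5's response, time 11 — after it, nothing linearizes
include/drop combinations of the 1 pending operation (e6) were all tried; none helps
sample order e1, e2, e3, e4, e5 (pending dropped) stalls at step 4 — e4 pop() → 23 has no legal effect
sample order e1, e2, e3, e5, e4 (pending dropped) stalls at step 4 — e5 pop() → 21 has no legal effect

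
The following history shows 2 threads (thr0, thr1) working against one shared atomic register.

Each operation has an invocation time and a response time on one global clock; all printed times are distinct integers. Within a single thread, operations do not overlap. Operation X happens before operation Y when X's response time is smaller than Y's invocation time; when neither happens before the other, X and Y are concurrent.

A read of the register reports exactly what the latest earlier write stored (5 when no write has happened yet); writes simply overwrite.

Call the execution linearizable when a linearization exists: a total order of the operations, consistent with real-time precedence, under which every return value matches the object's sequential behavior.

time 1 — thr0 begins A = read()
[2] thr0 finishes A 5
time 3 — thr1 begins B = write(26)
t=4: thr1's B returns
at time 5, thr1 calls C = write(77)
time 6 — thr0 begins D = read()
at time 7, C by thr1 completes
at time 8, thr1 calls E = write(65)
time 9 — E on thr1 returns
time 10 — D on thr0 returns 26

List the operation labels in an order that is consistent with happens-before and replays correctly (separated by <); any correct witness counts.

1. A read() → 5, leaving value 5
2. B write(26), leaving value 26
3. D read() → 26, leaving value 26
4. C write(77), leaving value 77
5. E write(65), leaving value 65

A < B < D < C < E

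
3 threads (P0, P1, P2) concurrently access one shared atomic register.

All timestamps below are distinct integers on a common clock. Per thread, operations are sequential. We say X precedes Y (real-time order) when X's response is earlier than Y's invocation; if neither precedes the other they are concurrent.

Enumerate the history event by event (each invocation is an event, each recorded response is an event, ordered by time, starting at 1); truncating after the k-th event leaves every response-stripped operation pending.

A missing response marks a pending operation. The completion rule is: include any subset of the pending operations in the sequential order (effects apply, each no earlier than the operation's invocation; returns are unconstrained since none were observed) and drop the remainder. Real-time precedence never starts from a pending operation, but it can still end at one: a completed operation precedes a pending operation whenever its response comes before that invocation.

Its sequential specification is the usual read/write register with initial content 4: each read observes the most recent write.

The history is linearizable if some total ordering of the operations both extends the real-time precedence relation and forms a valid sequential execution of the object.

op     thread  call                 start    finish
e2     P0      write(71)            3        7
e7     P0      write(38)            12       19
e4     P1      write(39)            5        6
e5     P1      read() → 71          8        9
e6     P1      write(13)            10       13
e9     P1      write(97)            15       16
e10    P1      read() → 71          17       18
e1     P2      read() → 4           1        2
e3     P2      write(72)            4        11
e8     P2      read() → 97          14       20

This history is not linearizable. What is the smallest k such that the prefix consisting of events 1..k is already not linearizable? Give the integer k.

a valid linearization of events 1..17 exists, for instance e1, e3, e4, e2, e5, e6, e7, e8, e9:
step 1: e1 read() → 4 — value 4
step 2: e3 write(72) — value 72
step 3: e4 write(39) — value 39
step 4: e2 write(71) — value 71
step 5: e5 read() → 71 — value 71
step 6: e6 write(13) — value 13
step 7: e7 write(38) (pending, included) — value 38
step 8: e8 read() (pending, included) — value 38
step 9: e9 write(97) — value 97
adding event 18 (e10 responds at 18) leaves no legal real-time order
every completion of the 2 pending operations (e7, e8) was checked; none linearizes
sample order e1, e2, e3, e4, e5, e6, e9, e10 (pending dropped) stalls at step 5 — e5 read() → 71 has no legal effect
sample order e1, e2, e4, e3, e5, e6, e9, e10 (pending dropped) stalls at step 5 — e5 read() → 71 has no legal effect

18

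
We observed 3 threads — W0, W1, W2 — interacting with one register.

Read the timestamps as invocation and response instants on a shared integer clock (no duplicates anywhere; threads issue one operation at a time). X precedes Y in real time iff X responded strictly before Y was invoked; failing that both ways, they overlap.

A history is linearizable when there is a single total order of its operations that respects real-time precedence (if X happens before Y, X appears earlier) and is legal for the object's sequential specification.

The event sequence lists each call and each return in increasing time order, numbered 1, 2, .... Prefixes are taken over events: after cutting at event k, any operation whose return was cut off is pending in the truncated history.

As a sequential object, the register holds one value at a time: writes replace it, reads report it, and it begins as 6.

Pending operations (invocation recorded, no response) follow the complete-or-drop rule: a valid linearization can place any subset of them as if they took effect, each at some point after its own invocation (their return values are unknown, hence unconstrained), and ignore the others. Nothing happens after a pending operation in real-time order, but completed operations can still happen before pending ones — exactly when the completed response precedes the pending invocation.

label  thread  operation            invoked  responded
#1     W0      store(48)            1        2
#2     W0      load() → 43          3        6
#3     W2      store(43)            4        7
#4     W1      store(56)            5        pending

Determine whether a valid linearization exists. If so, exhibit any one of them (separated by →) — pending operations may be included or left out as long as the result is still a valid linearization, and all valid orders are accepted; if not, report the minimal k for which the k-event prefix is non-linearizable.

1. #1 store(48), leaving value 48
2. #3 store(43), leaving value 43
3. #2 load() → 43, leaving value 43

linearizable — witness: #1 → #3 → #2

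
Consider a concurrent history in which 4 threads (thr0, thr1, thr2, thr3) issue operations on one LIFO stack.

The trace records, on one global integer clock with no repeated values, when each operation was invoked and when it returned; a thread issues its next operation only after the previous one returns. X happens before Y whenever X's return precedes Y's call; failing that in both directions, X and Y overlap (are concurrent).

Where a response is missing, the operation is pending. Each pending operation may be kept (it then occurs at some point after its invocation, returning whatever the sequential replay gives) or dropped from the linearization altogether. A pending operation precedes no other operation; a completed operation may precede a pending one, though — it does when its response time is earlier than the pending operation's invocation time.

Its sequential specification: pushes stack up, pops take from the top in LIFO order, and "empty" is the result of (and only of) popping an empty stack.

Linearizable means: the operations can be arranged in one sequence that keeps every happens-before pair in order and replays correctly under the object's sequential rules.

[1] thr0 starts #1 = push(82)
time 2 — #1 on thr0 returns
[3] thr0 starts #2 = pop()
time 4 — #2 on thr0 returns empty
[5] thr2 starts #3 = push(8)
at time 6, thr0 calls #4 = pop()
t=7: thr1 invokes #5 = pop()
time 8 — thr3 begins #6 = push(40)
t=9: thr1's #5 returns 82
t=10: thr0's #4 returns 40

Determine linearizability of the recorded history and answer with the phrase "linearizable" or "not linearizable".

through event 3 a valid linearization exists; event 4 (#2 responding at time 4) ends that
the sole real-time-consistent order of 2 completed operations fails the LIFO stack replay
take #1, #2: step 2 already fails, because #2 pop() → empty cannot occur there

not linearizable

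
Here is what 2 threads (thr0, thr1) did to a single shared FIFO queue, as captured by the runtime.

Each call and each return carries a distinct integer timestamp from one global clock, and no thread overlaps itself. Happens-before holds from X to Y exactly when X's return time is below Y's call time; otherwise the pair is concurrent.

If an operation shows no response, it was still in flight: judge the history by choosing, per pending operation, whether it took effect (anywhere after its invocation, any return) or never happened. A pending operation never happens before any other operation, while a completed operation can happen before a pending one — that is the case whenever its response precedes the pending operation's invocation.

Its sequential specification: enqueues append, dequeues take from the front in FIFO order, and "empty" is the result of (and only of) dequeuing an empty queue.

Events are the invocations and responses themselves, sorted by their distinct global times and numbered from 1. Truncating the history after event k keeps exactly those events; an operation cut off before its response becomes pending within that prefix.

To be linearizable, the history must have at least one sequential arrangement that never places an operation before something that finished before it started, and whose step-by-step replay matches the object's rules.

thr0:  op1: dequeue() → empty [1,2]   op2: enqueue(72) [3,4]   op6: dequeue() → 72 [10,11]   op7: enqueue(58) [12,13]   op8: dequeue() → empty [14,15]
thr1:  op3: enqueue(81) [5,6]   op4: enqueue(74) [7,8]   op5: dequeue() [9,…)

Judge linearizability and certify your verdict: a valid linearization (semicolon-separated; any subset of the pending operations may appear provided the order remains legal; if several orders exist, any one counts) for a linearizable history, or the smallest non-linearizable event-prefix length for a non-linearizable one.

prefix check: 1..14 passes, 1..15 fails once op8's time-15 response joins
a single order respects real time; the 7 completed FIFO queue operations fail replay along it
no completion choice of the 1 pending operation (op5) rescues it — every subset was tried
sample order op1, op2, op3, op4, op6, op7, op8 (pending dropped) stalls at step 7 — op8 dequeue() → empty has no legal effect

not linearizable — minimal violating prefix: 15 events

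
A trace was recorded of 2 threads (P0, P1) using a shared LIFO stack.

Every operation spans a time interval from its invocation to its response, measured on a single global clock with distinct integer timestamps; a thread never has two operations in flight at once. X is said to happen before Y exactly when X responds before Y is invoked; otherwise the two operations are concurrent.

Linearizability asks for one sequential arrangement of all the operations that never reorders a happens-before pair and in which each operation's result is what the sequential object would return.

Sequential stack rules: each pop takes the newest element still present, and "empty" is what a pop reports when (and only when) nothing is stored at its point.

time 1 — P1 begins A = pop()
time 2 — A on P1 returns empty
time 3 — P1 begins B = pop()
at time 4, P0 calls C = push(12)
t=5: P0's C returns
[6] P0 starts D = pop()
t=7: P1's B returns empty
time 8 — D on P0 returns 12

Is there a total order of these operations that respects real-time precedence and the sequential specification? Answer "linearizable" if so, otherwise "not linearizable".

linearizable

a witness: A, B, C, D
1. A pop() → empty, leaving stack <>
2. B pop() → empty, leaving stack <>
3. C push(12), leaving stack <12>
4. D pop() → 12, leaving stack <>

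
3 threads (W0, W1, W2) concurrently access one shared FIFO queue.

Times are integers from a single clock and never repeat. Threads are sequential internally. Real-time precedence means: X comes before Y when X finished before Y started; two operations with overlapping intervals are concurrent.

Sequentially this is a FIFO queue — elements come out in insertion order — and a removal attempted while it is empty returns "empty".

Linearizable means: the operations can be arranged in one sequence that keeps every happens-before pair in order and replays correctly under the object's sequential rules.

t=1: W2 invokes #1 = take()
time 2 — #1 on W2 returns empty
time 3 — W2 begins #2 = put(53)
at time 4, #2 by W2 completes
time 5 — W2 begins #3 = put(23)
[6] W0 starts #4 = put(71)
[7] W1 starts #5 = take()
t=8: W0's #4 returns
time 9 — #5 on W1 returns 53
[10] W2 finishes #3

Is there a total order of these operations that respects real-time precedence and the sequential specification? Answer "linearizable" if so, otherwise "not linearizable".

a witness: #1, #2, #3, #4, #5
1. #1 take() → empty, leaving queue <>
2. #2 put(53), leaving queue <53>
3. #3 put(23), leaving queue <53,23>
4. #4 put(71), leaving queue <53,23,71>
5. #5 take() → 53, leaving queue <23,71>

linearizable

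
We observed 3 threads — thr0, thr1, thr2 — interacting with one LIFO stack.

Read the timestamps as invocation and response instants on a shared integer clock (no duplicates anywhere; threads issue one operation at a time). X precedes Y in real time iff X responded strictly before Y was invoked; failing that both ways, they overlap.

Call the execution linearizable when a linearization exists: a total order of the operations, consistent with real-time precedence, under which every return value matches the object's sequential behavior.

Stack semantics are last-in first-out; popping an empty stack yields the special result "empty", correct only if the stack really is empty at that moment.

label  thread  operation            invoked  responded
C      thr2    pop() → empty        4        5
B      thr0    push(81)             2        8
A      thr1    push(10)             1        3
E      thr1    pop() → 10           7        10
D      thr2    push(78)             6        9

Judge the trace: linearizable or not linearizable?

already the first 5 events (up to C's response at time 5) admit no linearization; the first 4 still do
a single order respects real time; the 2 completed LIFO stack operations fail replay along it
including or dropping the 1 pending operation (B) in any combination fails
one such order, A, C (pending dropped), breaks at step 2 where C pop() → empty is illegal

not linearizable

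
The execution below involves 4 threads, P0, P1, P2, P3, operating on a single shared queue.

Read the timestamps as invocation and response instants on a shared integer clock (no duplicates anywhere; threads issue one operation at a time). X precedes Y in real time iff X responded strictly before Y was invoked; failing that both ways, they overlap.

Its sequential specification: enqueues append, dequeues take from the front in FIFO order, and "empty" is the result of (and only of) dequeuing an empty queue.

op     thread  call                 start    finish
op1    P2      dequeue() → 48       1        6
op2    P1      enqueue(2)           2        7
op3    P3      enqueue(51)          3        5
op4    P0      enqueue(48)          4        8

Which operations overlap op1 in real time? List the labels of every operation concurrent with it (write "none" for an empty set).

overlap test against op1 [1,6]: concurrent iff the interval meets 1..6
op2 [2,7]: concurrent
op3 [3,5]: concurrent
op4 [4,8]: concurrent

op2, op3, op4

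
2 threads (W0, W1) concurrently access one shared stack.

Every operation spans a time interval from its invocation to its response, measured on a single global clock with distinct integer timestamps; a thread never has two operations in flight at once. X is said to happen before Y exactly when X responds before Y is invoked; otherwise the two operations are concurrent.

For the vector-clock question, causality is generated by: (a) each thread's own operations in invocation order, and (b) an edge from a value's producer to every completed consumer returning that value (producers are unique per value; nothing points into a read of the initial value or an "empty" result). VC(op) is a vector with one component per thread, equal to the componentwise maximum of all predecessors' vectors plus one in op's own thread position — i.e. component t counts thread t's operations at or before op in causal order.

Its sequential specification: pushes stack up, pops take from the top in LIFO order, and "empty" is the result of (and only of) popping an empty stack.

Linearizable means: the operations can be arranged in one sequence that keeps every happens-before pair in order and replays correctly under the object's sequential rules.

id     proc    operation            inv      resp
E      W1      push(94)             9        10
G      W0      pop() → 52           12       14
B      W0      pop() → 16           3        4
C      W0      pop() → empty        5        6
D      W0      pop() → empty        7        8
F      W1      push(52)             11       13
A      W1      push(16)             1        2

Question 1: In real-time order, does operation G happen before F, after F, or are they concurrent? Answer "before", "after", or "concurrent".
concurrent

G spans [12,14], F spans [11,13]
the intervals overlap in both directions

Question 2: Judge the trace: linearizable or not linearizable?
linearizable

witness order: A, B, C, D, E, F, G
step 1: A push(16) — stack <16>
step 2: B pop() → 16 — stack <>
step 3: C pop() → empty — stack <>
step 4: D pop() → empty — stack <>
step 5: E push(94) — stack <94>
step 6: F push(52) — stack <94,52>
step 7: G pop() → 52 — stack <94>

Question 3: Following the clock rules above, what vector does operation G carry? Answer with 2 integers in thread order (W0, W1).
(4, 3)

no predecessors for A (invoked 1): W1 increments from zero → (0, 1)
from VC(A)=(0, 1), E (invoked 9) maxes components and bumps W1 → (0, 2)
from VC(A)=(0, 1), B (invoked 3) maxes components and bumps W0 → (1, 1)
from VC(E)=(0, 2), F (invoked 11) maxes components and bumps W1 → (0, 3)
from VC(B)=(1, 1), C (invoked 5) maxes components and bumps W0 → (2, 1)
from VC(C)=(2, 1), D (invoked 7) maxes components and bumps W0 → (3, 1)
from VC(D)=(3, 1), VC(F)=(0, 3), G (invoked 12) maxes components and bumps W0 → (4, 3)
target: VC(G) = (4, 3)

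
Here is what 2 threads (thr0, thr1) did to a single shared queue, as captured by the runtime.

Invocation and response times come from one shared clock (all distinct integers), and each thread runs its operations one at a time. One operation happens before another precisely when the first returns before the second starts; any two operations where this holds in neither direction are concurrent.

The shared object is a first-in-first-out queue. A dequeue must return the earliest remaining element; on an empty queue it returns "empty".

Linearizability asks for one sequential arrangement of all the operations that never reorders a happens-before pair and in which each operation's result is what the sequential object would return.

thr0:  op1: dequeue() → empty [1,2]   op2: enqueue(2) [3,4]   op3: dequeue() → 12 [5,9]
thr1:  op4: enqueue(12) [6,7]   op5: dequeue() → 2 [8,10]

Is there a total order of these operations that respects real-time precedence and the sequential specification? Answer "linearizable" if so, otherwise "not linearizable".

linearizable

witness order: op1, op2, op4, op5, op3
1. op1 dequeue() → empty, leaving queue <>
2. op2 enqueue(2), leaving queue <2>
3. op4 enqueue(12), leaving queue <2,12>
4. op5 dequeue() → 2, leaving queue <12>
5. op3 dequeue() → 12, leaving queue <>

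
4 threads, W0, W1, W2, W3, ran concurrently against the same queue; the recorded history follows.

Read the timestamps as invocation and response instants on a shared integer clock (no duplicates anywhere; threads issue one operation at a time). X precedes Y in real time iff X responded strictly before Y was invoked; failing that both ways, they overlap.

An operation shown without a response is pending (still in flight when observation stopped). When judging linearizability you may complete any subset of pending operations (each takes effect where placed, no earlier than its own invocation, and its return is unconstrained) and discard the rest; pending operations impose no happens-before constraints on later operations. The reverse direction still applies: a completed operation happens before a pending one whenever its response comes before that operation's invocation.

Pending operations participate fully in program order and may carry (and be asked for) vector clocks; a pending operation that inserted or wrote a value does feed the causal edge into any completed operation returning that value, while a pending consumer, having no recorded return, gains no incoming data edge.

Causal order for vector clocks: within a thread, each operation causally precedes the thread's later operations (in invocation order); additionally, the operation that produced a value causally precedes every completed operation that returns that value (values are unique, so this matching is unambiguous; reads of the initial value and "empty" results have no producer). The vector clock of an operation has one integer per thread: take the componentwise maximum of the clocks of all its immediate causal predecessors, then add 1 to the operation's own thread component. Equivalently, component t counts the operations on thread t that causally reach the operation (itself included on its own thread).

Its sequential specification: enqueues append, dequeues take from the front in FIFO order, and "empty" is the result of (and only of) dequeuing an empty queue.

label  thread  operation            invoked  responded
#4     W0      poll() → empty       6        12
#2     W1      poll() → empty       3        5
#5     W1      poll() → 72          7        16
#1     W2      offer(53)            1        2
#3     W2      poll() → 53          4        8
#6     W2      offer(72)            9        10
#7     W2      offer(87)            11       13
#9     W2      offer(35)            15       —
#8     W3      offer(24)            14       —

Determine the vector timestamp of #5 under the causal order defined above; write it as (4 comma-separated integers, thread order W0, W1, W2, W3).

(0, 2, 3, 0)

root op #8, invoked 14: fresh clock plus W3's own tick → (0, 0, 0, 1)
root op #1, invoked 1: fresh clock plus W2's own tick → (0, 0, 1, 0)
root op #2, invoked 3: fresh clock plus W1's own tick → (0, 1, 0, 0)
root op #4, invoked 6: fresh clock plus W0's own tick → (1, 0, 0, 0)
VC(#3, invoked at 4): max of VC(#1)=(0, 0, 1, 0), then +1 on thread W2 → (0, 0, 2, 0)
VC(#6, invoked at 9): max of VC(#3)=(0, 0, 2, 0), then +1 on thread W2 → (0, 0, 3, 0)
VC(#7, invoked at 11): max of VC(#6)=(0, 0, 3, 0), then +1 on thread W2 → (0, 0, 4, 0)
VC(#9, invoked at 15): max of VC(#7)=(0, 0, 4, 0), then +1 on thread W2 → (0, 0, 5, 0)
VC(#5, invoked at 7): max of VC(#2)=(0, 1, 0, 0), VC(#6)=(0, 0, 3, 0), then +1 on thread W1 → (0, 2, 3, 0)
target: VC(#5) = (0, 2, 3, 0)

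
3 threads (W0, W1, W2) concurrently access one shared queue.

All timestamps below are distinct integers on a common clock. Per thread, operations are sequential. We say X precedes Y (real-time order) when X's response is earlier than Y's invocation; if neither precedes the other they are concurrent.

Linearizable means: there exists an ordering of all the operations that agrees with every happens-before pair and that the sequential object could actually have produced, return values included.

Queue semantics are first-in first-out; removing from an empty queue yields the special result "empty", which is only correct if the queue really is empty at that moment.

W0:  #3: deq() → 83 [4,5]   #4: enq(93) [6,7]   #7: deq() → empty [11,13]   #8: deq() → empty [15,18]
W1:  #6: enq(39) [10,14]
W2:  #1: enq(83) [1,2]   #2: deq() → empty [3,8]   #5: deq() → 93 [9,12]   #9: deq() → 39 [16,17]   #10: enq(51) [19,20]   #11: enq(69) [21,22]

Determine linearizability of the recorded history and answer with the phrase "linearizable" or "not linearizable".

linearizable

one valid linearization: #1, #3, #2, #4, #5, #7, #6, #9, #8, #10, #11
after step 1 (#1 enq(83)): queue <83>
after step 2 (#3 deq() → 83): queue <>
after step 3 (#2 deq() → empty): queue <>
after step 4 (#4 enq(93)): queue <93>
after step 5 (#5 deq() → 93): queue <>
after step 6 (#7 deq() → empty): queue <>
after step 7 (#6 enq(39)): queue <39>
after step 8 (#9 deq() → 39): queue <>
after step 9 (#8 deq() → empty): queue <>
after step 10 (#10 enq(51)): queue <51>
after step 11 (#11 enq(69)): queue <51,69>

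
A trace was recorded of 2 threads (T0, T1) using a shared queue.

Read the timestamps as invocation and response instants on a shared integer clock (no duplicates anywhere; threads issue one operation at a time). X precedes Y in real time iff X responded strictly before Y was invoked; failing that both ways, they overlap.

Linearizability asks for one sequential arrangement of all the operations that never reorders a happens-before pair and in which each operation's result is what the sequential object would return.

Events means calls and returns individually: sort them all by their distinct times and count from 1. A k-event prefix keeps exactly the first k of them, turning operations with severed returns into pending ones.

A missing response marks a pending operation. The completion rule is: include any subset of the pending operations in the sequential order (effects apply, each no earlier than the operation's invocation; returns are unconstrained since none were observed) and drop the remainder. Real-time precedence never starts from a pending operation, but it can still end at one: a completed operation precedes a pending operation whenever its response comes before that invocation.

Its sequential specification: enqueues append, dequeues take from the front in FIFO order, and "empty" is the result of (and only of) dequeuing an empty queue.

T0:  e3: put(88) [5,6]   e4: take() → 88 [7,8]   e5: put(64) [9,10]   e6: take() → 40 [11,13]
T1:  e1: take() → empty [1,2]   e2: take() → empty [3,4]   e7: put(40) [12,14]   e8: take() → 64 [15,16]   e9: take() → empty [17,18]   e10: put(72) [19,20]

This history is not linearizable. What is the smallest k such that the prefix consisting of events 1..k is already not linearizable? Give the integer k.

13

events 1..12 are linearizable, e.g. via e1, e2, e3, e4, e5:
after step 1 (e1 take() → empty): queue <>
after step 2 (e2 take() → empty): queue <>
after step 3 (e3 put(88)): queue <88>
after step 4 (e4 take() → 88): queue <>
after step 5 (e5 put(64)): queue <64>
with event 13 included (e6 responding at time 13), all real-time-consistent orders fail
no escape via the 1 pending operation (e7): every completion choice fails
for example e1, e2, e3, e4, e5, e6 (pending dropped) fails at step 6: e6 take() → 40 is not legal there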